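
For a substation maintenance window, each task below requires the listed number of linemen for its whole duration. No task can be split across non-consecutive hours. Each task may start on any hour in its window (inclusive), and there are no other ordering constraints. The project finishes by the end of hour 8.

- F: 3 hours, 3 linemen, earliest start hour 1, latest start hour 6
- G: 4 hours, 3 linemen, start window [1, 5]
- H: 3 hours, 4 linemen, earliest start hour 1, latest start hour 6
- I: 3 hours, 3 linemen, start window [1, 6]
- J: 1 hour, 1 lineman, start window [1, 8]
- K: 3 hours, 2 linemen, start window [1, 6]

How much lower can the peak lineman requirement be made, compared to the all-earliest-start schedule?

8

Early-start peak: h1:16  h2:15  h3:15  h4:3  h5:0  h6:0  h7:0  h8:0 ⇒ 16.
Leveled (F@1, G@1, H@4, I@5, J@4, K@1): h1:8  h2:8  h3:8  h4:8  h5:7  h6:7  h7:3  h8:0 ⇒ 8.
Reduction 16 − 8 = 8.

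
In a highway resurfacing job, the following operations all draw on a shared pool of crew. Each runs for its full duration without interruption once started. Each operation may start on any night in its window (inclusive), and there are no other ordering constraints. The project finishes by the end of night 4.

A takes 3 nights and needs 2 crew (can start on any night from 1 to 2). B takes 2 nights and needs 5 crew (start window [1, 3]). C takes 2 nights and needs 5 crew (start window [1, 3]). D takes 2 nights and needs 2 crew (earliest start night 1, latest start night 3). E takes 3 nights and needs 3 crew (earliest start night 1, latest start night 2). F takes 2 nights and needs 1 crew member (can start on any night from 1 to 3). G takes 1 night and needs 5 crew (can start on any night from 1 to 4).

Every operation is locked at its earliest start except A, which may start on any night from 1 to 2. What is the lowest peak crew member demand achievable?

A@1: n1:23  n2:18  n3:5  n4:0 → peak 23
A@2: n1:21  n2:18  n3:5  n4:2 → peak 21
Best is A@2, peak 21.

21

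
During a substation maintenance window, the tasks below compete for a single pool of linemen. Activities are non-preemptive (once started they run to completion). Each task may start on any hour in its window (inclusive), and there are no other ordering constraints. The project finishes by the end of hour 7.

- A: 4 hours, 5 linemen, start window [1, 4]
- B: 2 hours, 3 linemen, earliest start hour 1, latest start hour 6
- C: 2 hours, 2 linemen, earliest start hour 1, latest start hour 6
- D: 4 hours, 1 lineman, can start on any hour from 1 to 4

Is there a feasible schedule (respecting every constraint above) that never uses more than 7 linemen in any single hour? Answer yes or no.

yes

Schedule A@1, B@5, C@5, D@1: h1:6  h2:6  h3:6  h4:6  h5:5  h6:5  h7:0 — peak 6 ≤ 7.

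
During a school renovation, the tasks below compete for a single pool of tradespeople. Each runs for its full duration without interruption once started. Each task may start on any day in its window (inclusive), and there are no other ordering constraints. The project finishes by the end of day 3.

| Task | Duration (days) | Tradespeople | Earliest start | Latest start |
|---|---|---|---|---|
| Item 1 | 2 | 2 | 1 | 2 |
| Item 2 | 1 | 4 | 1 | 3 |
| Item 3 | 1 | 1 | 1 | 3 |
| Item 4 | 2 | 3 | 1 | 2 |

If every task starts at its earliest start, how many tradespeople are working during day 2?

At early start, day 2 has: Item 1, Item 4.
Demand: 2 + 3 = 5.

5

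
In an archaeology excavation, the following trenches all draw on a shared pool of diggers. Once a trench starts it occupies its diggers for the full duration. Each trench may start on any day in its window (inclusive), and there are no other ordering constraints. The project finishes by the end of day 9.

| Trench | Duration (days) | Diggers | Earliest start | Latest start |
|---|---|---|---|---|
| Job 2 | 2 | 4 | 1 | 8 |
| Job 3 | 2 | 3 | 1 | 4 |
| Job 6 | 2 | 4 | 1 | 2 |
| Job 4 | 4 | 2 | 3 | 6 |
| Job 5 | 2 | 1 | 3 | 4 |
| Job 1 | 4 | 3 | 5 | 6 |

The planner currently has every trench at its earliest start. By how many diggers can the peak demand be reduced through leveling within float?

4

Early-start peak: d1:11  d2:11  d3:3  d4:3  d5:5  d6:5  d7:3  d8:3  d9:0 ⇒ 11.
Leveled (Job 2@3, Job 3@1, Job 6@1, Job 4@3, Job 5@3, Job 1@5): d1:7  d2:7  d3:7  d4:7  d5:5  d6:5  d7:3  d8:3  d9:0 ⇒ 7.
Reduction 11 − 7 = 4.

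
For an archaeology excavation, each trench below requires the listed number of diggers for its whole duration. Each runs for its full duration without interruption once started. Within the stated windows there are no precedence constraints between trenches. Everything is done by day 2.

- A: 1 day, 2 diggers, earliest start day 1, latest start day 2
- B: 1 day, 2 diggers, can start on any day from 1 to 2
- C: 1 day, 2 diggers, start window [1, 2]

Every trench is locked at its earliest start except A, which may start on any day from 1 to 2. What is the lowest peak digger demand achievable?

4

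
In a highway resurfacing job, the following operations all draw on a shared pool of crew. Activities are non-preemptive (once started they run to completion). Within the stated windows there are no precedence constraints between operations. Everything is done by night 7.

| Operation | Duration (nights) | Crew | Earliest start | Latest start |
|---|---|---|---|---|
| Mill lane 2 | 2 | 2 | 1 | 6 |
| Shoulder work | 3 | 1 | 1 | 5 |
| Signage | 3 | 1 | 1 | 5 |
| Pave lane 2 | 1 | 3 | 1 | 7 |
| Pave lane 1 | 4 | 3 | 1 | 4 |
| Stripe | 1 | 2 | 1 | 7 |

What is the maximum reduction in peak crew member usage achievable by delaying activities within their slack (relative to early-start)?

Early-start peak: n1:12  n2:7  n3:5  n4:3  n5:0  n6:0  n7:0 ⇒ 12.
Leveled (Mill lane 2@1, Shoulder work@2, Signage@5, Pave lane 2@3, Pave lane 1@4, Stripe@1): n1:4  n2:3  n3:4  n4:4  n5:4  n6:4  n7:4 ⇒ 4.
Reduction 12 − 4 = 8.

8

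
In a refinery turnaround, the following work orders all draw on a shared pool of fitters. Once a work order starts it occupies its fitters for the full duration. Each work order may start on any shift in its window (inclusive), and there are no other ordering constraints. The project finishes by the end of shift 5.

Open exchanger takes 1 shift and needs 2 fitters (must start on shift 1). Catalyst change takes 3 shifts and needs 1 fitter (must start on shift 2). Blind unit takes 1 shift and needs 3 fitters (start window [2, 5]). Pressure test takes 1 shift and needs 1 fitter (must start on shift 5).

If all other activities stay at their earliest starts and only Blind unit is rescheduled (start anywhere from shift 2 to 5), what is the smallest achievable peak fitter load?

Blind unit@2: s1:2  s2:4  s3:1  s4:1  s5:1 → peak 4
Blind unit@3: s1:2  s2:1  s3:4  s4:1  s5:1 → peak 4
Blind unit@4: s1:2  s2:1  s3:1  s4:4  s5:1 → peak 4
Blind unit@5: s1:2  s2:1  s3:1  s4:1  s5:4 → peak 4
Best is Blind unit@2, peak 4.

4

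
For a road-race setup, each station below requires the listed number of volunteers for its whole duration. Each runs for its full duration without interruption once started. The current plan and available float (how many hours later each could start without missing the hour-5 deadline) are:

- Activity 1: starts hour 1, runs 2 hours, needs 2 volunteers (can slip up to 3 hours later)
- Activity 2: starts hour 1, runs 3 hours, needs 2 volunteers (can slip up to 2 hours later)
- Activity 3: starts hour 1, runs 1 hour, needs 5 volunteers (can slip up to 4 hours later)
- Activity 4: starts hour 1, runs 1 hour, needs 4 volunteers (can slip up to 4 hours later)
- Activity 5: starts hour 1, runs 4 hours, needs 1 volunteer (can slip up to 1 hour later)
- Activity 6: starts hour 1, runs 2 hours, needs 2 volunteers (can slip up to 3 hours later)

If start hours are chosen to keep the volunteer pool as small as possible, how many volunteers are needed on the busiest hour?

6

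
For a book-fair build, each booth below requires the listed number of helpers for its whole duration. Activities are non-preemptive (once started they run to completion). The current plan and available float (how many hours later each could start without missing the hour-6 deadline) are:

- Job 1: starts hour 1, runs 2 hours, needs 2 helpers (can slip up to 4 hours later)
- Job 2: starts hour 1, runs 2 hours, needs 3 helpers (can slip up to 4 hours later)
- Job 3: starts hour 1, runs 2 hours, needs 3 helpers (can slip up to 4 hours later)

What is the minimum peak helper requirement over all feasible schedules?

Early-start (Job 1@1, Job 2@1, Job 3@1) gives peak 8: h1:8  h2:8  h3:0  h4:0  h5:0  h6:0.
Shift Job 2→3, Job 3→5.
Schedule Job 1@1, Job 2@3, Job 3@5: h1:2  h2:2  h3:3  h4:3  h5:3  h6:3 — peak 3.
Total helper-hours = 16 over 6 hours ⇒ peak ≥ ⌈16/6⌉ = 3, so 3 is optimal.

3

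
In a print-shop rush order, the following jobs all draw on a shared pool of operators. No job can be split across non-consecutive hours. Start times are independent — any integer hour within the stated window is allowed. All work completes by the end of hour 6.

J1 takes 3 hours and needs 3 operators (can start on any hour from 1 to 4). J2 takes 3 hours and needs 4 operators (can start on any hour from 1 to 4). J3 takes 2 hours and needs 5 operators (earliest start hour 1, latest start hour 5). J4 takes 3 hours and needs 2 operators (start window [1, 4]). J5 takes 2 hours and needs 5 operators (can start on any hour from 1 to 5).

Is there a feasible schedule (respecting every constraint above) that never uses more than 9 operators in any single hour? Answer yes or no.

The minimum achievable peak is 10; 9 < 10, so no feasible schedule stays within the cap.

no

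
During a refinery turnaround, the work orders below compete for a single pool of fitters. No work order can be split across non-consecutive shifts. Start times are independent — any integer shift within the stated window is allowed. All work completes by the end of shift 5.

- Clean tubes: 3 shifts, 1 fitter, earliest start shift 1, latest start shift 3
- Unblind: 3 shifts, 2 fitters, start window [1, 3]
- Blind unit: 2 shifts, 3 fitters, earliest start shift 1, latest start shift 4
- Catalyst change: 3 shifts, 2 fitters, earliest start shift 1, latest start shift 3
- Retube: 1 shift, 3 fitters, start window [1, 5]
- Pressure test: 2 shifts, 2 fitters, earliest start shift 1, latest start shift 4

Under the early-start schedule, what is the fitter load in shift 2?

At early start, shift 2 has: Clean tubes, Unblind, Blind unit, Catalyst change, Pressure test.
Demand: 1 + 2 + 3 + 2 + 2 = 10.

10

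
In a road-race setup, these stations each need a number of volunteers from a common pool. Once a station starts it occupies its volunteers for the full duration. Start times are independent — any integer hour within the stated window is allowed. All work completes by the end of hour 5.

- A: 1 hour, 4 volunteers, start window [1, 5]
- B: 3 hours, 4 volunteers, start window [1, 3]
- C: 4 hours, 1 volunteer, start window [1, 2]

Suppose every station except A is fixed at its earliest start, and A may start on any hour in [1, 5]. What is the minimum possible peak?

5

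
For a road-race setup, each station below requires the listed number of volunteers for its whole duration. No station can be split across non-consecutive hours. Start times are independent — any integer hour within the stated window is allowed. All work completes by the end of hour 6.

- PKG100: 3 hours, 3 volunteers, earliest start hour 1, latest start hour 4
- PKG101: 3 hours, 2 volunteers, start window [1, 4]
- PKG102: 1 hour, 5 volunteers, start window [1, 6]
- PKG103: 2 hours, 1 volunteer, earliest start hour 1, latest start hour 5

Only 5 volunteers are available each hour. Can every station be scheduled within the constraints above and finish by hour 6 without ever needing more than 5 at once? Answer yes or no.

Schedule PKG100@1, PKG101@1, PKG102@4, PKG103@5: h1:5  h2:5  h3:5  h4:5  h5:1  h6:1 — peak 5 ≤ 5.

yes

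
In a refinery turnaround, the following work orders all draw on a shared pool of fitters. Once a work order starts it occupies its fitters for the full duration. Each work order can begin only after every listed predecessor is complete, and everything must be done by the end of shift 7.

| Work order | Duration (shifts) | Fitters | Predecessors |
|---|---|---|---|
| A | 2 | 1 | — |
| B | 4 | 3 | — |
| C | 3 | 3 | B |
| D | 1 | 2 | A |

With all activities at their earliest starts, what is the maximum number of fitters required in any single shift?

Early-start schedule: A@1, B@1, C@5, D@3.
Load per shift: shift 1: 4, shift 2: 4, shift 3: 5, shift 4: 3, shift 5: 3, shift 6: 3, shift 7: 3.
Peak is 5.

5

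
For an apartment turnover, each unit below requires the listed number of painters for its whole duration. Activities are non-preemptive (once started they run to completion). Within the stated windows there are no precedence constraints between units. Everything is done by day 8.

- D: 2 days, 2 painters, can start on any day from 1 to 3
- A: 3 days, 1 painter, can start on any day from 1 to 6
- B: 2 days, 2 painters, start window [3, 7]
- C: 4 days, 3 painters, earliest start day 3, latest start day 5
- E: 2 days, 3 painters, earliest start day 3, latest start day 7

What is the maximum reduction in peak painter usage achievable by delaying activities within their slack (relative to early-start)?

4

Early-start peak: d1:3  d2:3  d3:9  d4:8  d5:3  d6:3  d7:0  d8:0 ⇒ 9.
Leveled (D@1, A@1, B@4, C@3, E@7): d1:3  d2:3  d3:4  d4:5  d5:5  d6:3  d7:3  d8:3 ⇒ 5.
Reduction 9 − 5 = 4.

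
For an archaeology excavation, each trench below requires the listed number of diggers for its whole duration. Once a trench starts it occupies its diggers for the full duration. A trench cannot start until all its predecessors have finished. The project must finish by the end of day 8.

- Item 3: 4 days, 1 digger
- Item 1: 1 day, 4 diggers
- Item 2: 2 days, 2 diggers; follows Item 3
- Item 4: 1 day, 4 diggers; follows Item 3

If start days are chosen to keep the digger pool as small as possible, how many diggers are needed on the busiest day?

Early-start (Item 3@1, Item 1@1, Item 2@5, Item 4@5) gives peak 6: d1:5  d2:1  d3:1  d4:1  d5:6  d6:2  d7:0  d8:0.
Shift Item 1→5, Item 2→6, Item 4→8.
Schedule Item 3@1, Item 1@5, Item 2@6, Item 4@8: d1:1  d2:1  d3:1  d4:1  d5:4  d6:2  d7:2  d8:4 — peak 4.

4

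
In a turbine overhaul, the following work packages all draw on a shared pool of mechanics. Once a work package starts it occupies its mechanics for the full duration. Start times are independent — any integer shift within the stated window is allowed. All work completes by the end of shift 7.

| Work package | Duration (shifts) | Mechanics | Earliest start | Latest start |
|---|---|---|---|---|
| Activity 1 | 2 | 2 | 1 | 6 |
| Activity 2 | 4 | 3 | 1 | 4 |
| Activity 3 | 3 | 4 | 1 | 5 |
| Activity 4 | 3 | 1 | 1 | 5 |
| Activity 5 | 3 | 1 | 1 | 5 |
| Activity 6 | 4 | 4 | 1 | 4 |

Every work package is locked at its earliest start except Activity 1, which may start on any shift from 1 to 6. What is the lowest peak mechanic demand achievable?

Activity 1@1: s1:15  s2:15  s3:13  s4:7  s5:0  s6:0  s7:0 → peak 15
Activity 1@2: s1:13  s2:15  s3:15  s4:7  s5:0  s6:0  s7:0 → peak 15
Activity 1@3: s1:13  s2:13  s3:15  s4:9  s5:0  s6:0  s7:0 → peak 15
Activity 1@4: s1:13  s2:13  s3:13  s4:9  s5:2  s6:0  s7:0 → peak 13
Activity 1@5: s1:13  s2:13  s3:13  s4:7  s5:2  s6:2  s7:0 → peak 13
Activity 1@6: s1:13  s2:13  s3:13  s4:7  s5:0  s6:2  s7:2 → peak 13
Best is Activity 1@4, peak 13.

13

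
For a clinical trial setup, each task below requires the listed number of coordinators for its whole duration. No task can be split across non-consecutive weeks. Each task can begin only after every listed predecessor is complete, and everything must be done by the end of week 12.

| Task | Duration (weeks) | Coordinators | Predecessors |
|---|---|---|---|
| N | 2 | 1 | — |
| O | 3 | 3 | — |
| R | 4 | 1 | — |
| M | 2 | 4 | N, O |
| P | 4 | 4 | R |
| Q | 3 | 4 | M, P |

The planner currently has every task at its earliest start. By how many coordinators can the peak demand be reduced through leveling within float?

Early-start peak: w1:5  w2:5  w3:4  w4:5  w5:8  w6:4  w7:4  w8:4  w9:4  w10:4  w11:4  w12:0 ⇒ 8.
Leveled (N@1, O@1, R@1, M@4, P@6, Q@10): w1:5  w2:5  w3:4  w4:5  w5:4  w6:4  w7:4  w8:4  w9:4  w10:4  w11:4  w12:4 ⇒ 5.
Reduction 8 − 5 = 3.

3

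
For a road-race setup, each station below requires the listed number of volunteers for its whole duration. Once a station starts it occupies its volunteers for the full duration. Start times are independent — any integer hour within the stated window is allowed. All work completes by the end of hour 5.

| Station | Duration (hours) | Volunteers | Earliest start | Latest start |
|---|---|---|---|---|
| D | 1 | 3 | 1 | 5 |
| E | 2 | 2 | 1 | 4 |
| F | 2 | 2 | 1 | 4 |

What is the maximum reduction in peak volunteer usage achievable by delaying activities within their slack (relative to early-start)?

Early-start peak: h1:7  h2:4  h3:0  h4:0  h5:0 ⇒ 7.
Leveled (D@1, E@2, F@4): h1:3  h2:2  h3:2  h4:2  h5:2 ⇒ 3.
Reduction 7 − 3 = 4.

4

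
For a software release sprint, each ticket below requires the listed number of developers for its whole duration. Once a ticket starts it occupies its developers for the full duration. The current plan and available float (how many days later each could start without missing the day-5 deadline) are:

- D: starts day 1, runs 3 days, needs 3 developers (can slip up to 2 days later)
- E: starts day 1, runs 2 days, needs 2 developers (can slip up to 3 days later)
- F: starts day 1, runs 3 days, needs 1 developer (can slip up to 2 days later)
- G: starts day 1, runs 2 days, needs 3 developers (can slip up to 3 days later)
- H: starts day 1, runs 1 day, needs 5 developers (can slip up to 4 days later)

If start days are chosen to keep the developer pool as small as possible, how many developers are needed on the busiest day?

Early-start (D@1, E@1, F@1, G@1, H@1) gives peak 14: d1:14  d2:9  d3:4  d4:0  d5:0.
Shift E→3, F→3, H→5.
Schedule D@1, E@3, F@3, G@1, H@5: d1:6  d2:6  d3:6  d4:3  d5:6 — peak 6.
Total developer-days = 27 over 5 days ⇒ peak ≥ ⌈27/5⌉ = 6, so 6 is optimal.

6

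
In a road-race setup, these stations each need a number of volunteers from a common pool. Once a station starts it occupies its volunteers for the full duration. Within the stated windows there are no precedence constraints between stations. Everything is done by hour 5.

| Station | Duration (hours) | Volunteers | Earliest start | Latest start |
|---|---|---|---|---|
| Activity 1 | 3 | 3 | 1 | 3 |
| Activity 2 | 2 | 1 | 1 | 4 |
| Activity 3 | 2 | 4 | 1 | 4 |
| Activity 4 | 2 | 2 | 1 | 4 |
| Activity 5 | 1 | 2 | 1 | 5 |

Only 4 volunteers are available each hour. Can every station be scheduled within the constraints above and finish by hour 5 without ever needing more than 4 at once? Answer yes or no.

Total volunteer-hours = 25; over 5 hours the average is 25/5 > 4, so some hour must exceed 4.

no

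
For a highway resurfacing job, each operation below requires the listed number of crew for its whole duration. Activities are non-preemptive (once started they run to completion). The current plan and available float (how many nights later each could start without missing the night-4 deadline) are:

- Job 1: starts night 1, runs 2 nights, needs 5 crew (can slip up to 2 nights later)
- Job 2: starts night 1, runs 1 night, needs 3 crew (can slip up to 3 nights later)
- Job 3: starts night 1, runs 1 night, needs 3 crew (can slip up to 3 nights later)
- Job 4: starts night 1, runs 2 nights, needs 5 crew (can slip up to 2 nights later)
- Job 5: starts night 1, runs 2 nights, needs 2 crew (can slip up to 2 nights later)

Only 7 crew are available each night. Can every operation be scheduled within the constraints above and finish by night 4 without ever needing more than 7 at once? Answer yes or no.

Total crew member-nights = 30; over 4 nights the average is 30/4 > 7, so some night must exceed 7.

no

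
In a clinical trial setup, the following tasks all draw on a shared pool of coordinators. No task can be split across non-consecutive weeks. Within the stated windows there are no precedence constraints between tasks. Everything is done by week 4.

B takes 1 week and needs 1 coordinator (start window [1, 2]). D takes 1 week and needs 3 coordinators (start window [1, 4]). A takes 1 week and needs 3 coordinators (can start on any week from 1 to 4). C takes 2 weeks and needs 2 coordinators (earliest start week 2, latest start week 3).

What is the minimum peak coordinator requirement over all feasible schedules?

Early-start (B@1, D@1, A@1, C@2) gives peak 7: w1:7  w2:2  w3:2  w4:0.
Shift B→2, A→4.
Schedule B@2, D@1, A@4, C@2: w1:3  w2:3  w3:2  w4:3 — peak 3.
Total coordinator-weeks = 11 over 4 weeks ⇒ peak ≥ ⌈11/4⌉ = 3, so 3 is optimal.

3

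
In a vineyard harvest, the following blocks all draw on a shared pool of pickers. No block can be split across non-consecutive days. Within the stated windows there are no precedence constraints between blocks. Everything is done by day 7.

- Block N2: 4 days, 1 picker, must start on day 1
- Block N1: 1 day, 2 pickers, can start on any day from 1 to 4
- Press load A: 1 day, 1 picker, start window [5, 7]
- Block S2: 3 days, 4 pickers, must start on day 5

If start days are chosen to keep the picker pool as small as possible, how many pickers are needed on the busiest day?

5

Schedule Block N2@1, Block N1@1, Press load A@5, Block S2@5: d1:3  d2:1  d3:1  d4:1  d5:5  d6:4  d7:4 — peak 5.
No arrangement of the 12 feasible schedules does better.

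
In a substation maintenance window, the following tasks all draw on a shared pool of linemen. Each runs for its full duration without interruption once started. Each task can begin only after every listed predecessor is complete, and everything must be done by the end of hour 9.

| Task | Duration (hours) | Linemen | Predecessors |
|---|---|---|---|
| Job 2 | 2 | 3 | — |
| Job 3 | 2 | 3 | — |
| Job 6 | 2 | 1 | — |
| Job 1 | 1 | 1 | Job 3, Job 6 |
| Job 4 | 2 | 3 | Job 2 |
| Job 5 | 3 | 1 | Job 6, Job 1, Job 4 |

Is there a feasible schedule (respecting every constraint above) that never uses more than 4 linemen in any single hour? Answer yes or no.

Schedule Job 2@1, Job 3@3, Job 6@1, Job 1@5, Job 4@5, Job 5@7: h1:4  h2:4  h3:3  h4:3  h5:4  h6:3  h7:1  h8:1  h9:1 — peak 4 ≤ 4.

yes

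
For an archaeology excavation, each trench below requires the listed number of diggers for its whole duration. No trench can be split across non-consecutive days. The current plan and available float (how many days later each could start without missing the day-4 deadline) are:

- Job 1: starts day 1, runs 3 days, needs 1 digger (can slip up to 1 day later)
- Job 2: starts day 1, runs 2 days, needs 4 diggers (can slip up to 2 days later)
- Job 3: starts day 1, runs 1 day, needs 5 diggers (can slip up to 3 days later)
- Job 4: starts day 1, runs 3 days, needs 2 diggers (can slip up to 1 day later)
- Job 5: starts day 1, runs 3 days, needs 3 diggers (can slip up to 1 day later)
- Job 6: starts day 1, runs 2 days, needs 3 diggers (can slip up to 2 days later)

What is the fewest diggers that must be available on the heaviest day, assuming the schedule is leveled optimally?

10

Early-start (Job 1@1, Job 2@1, Job 3@1, Job 4@1, Job 5@1, Job 6@1) gives peak 18: d1:18  d2:13  d3:6  d4:0.
Shift Job 4→2, Job 5→2, Job 6→3.
Schedule Job 1@1, Job 2@1, Job 3@1, Job 4@2, Job 5@2, Job 6@3: d1:10  d2:10  d3:9  d4:8 — peak 10.
Total digger-days = 37 over 4 days ⇒ peak ≥ ⌈37/4⌉ = 10, so 10 is optimal.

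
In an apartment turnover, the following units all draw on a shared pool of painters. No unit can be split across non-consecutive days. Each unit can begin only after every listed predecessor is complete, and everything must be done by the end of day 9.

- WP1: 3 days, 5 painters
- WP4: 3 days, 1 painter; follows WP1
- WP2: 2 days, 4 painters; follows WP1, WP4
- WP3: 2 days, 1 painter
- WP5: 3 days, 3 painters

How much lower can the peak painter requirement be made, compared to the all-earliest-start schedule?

4

Early-start peak: d1:9  d2:9  d3:8  d4:1  d5:1  d6:1  d7:4  d8:4  d9:0 ⇒ 9.
Leveled (WP1@1, WP4@4, WP2@7, WP3@4, WP5@4): d1:5  d2:5  d3:5  d4:5  d5:5  d6:4  d7:4  d8:4  d9:0 ⇒ 5.
Reduction 9 − 5 = 4.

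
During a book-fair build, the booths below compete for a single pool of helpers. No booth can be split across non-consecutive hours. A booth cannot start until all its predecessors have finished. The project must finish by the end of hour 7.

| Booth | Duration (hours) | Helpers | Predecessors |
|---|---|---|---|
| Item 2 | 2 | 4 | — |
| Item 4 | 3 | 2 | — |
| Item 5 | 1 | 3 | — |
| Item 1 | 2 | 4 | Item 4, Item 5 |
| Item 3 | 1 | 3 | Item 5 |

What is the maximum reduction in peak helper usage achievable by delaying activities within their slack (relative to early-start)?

Early-start peak: h1:9  h2:9  h3:2  h4:4  h5:4  h6:0  h7:0 ⇒ 9.
Leveled (Item 2@1, Item 4@3, Item 5@3, Item 1@6, Item 3@4): h1:4  h2:4  h3:5  h4:5  h5:2  h6:4  h7:4 ⇒ 5.
Reduction 9 − 5 = 4.

4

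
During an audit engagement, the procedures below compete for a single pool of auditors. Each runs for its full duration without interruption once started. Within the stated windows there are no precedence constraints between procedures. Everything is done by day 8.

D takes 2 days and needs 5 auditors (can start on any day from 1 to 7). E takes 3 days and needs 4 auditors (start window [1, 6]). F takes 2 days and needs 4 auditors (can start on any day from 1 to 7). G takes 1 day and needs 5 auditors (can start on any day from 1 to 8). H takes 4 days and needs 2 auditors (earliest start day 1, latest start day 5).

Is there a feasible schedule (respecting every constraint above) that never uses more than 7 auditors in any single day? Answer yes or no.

yes

Schedule D@1, E@3, F@6, G@8, H@3: d1:5  d2:5  d3:6  d4:6  d5:6  d6:6  d7:4  d8:5 — peak 6 ≤ 7.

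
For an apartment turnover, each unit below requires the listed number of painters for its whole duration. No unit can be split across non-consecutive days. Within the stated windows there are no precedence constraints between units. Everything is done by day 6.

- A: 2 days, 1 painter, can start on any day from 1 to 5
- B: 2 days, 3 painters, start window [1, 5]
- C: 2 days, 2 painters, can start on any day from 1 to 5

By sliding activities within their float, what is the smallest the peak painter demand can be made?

3

Early-start (A@1, B@1, C@1) gives peak 6: d1:6  d2:6  d3:0  d4:0  d5:0  d6:0.
Shift B→3.
Schedule A@1, B@3, C@1: d1:3  d2:3  d3:3  d4:3  d5:0  d6:0 — peak 3.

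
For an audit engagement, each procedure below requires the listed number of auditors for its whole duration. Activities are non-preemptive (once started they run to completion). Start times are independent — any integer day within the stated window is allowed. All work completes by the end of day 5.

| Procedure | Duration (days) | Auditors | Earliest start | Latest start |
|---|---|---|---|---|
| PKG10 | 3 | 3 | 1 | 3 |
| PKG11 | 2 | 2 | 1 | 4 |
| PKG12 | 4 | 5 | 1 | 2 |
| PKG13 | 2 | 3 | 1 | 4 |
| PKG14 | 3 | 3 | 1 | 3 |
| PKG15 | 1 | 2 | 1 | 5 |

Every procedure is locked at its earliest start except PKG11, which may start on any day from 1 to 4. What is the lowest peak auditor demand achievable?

16

PKG11@1: d1:18  d2:16  d3:11  d4:5  d5:0 → peak 18
PKG11@2: d1:16  d2:16  d3:13  d4:5  d5:0 → peak 16
PKG11@3: d1:16  d2:14  d3:13  d4:7  d5:0 → peak 16
PKG11@4: d1:16  d2:14  d3:11  d4:7  d5:2 → peak 16
Best is PKG11@2, peak 16.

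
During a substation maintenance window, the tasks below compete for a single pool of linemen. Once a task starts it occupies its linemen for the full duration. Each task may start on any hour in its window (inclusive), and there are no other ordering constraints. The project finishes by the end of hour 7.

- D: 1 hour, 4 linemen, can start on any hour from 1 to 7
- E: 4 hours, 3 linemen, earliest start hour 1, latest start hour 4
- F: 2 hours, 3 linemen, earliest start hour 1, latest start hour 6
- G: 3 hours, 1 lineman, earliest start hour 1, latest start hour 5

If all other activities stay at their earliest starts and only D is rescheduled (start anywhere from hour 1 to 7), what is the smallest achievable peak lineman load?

7

D@1: h1:11  h2:7  h3:4  h4:3  h5:0  h6:0  h7:0 → peak 11
D@2: h1:7  h2:11  h3:4  h4:3  h5:0  h6:0  h7:0 → peak 11
D@3: h1:7  h2:7  h3:8  h4:3  h5:0  h6:0  h7:0 → peak 8
D@4: h1:7  h2:7  h3:4  h4:7  h5:0  h6:0  h7:0 → peak 7
D@5: h1:7  h2:7  h3:4  h4:3  h5:4  h6:0  h7:0 → peak 7
D@6: h1:7  h2:7  h3:4  h4:3  h5:0  h6:4  h7:0 → peak 7
D@7: h1:7  h2:7  h3:4  h4:3  h5:0  h6:0  h7:4 → peak 7
Best is D@4, peak 7.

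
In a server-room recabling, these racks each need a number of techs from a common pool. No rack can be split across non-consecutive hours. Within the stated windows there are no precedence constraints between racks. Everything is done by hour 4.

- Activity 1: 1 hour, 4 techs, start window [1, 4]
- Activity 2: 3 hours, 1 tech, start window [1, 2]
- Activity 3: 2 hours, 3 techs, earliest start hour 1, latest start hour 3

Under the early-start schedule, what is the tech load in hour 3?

At early start, hour 3 has: Activity 2.
Demand: 1 = 1.

1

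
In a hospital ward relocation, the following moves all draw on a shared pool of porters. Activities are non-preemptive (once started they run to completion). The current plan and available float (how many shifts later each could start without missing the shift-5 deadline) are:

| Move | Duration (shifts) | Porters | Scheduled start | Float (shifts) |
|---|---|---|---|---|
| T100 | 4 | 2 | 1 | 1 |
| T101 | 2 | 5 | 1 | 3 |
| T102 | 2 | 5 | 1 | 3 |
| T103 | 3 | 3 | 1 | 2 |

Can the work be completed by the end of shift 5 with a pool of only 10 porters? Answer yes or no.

yes

Schedule T100@1, T101@1, T102@3, T103@1: s1:10  s2:10  s3:10  s4:7  s5:0 — peak 10 ≤ 10.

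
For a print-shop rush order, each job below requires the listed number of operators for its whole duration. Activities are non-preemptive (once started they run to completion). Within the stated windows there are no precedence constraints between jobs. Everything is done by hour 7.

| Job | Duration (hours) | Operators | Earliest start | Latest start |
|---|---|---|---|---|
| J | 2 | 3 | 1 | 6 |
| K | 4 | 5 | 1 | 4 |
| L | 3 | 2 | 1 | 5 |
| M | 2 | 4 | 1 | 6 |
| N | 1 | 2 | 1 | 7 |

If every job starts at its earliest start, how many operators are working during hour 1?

At early start, hour 1 has: J, K, L, M, N.
Demand: 3 + 5 + 2 + 4 + 2 = 16.

16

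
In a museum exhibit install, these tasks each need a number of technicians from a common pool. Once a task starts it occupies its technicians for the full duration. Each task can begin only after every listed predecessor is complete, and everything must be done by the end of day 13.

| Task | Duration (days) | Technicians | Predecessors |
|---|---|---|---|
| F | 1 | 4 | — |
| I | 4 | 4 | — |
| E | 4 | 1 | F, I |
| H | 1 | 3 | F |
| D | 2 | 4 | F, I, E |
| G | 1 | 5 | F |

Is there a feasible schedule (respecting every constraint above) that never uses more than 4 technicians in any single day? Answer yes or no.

no

The minimum achievable peak is 5; 4 < 5, so no feasible schedule stays within the cap.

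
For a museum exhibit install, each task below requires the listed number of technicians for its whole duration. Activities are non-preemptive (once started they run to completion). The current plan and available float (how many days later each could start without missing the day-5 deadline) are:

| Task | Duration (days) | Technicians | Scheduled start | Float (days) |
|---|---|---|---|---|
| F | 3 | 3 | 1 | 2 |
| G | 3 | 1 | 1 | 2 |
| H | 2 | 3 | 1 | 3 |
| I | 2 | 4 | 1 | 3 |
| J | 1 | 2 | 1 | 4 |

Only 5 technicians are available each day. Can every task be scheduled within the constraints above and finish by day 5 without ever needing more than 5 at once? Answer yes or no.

no

Total technician-days = 28; over 5 days the average is 28/5 > 5, so some day must exceed 5.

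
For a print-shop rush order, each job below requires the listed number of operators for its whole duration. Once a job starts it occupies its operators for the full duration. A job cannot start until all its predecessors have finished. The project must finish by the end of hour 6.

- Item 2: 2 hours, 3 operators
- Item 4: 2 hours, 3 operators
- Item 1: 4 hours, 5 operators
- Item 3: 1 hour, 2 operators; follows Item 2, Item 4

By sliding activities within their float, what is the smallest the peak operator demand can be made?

Early-start (Item 2@1, Item 4@1, Item 1@1, Item 3@3) gives peak 11: h1:11  h2:11  h3:7  h4:5  h5:0  h6:0.
Shift Item 1→3.
Schedule Item 2@1, Item 4@1, Item 1@3, Item 3@3: h1:6  h2:6  h3:7  h4:5  h5:5  h6:5 — peak 7.

7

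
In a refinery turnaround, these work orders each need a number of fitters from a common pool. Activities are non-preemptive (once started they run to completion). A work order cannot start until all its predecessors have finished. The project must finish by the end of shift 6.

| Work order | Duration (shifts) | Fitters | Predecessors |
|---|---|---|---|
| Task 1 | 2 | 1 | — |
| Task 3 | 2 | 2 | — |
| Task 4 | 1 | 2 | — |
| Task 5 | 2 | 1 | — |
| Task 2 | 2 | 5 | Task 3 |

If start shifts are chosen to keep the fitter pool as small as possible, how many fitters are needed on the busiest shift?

Early-start (Task 1@1, Task 3@1, Task 4@1, Task 5@1, Task 2@3) gives peak 6: s1:6  s2:4  s3:5  s4:5  s5:0  s6:0.
Shift Task 5→2, Task 2→4.
Schedule Task 1@1, Task 3@1, Task 4@1, Task 5@2, Task 2@4: s1:5  s2:4  s3:1  s4:5  s5:5  s6:0 — peak 5.

5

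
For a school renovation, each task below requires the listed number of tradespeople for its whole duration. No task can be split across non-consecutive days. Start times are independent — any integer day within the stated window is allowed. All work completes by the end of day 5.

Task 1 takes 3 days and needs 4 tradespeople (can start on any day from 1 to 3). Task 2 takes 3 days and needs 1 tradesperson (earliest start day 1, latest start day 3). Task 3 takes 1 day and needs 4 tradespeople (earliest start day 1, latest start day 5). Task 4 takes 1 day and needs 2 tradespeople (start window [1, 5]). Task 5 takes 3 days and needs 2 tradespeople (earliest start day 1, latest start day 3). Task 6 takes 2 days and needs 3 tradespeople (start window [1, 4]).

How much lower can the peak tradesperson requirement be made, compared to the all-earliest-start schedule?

9

Early-start peak: d1:16  d2:10  d3:7  d4:0  d5:0 ⇒ 16.
Leveled (Task 1@1, Task 2@1, Task 3@4, Task 4@5, Task 5@1, Task 6@4): d1:7  d2:7  d3:7  d4:7  d5:5 ⇒ 7.
Reduction 16 − 7 = 9.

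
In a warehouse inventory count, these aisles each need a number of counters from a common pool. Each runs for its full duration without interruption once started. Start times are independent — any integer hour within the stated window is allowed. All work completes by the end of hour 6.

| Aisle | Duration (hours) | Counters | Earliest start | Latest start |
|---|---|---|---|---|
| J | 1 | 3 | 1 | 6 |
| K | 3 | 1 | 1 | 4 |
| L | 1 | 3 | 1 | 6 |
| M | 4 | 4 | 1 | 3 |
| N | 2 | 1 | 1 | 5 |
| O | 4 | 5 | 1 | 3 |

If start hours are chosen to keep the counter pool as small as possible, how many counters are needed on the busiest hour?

Early-start (J@1, K@1, L@1, M@1, N@1, O@1) gives peak 17: h1:17  h2:11  h3:10  h4:9  h5:0  h6:0.
Shift M→2, O→3.
Schedule J@1, K@1, L@1, M@2, N@1, O@3: h1:8  h2:6  h3:10  h4:9  h5:9  h6:5 — peak 10.

10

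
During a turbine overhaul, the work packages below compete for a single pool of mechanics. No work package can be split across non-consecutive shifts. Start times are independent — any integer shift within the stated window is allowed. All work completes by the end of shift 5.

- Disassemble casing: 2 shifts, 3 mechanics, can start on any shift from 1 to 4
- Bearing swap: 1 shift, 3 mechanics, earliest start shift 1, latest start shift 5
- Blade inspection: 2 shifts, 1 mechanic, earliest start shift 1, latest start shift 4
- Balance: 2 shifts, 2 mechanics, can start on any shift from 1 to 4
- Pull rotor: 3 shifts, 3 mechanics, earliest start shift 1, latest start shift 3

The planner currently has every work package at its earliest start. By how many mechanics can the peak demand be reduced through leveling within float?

Early-start peak: s1:12  s2:9  s3:3  s4:0  s5:0 ⇒ 12.
Leveled (Disassemble casing@1, Bearing swap@1, Blade inspection@2, Balance@2, Pull rotor@3): s1:6  s2:6  s3:6  s4:3  s5:3 ⇒ 6.
Reduction 12 − 6 = 6.

6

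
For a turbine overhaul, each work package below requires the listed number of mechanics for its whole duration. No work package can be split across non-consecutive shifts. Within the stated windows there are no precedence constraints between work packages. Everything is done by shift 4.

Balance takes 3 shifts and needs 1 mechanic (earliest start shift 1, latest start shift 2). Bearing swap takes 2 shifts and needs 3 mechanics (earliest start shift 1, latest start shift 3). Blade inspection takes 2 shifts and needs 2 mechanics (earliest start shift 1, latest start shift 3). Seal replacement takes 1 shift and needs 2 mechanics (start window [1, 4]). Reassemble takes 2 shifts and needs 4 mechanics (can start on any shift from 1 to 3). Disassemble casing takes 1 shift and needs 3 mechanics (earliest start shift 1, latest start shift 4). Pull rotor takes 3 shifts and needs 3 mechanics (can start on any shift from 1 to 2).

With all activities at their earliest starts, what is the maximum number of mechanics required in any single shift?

18

Early-start schedule: Balance@1, Bearing swap@1, Blade inspection@1, Seal replacement@1, Reassemble@1, Disassemble casing@1, Pull rotor@1.
Load per shift: shift 1: 18, shift 2: 13, shift 3: 4, shift 4: 0.
Peak is 18.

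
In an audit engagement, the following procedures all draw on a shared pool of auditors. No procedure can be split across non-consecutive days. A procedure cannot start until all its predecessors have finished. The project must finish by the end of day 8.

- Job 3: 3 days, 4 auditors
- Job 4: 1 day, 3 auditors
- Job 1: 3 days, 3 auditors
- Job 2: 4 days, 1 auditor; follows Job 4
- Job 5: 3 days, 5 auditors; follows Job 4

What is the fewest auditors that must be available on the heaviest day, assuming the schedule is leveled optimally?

7

Early-start (Job 3@1, Job 4@1, Job 1@1, Job 2@2, Job 5@2) gives peak 13: d1:10  d2:13  d3:13  d4:6  d5:1  d6:0  d7:0  d8:0.
Shift Job 1→2, Job 2→4, Job 5→5.
Schedule Job 3@1, Job 4@1, Job 1@2, Job 2@4, Job 5@5: d1:7  d2:7  d3:7  d4:4  d5:6  d6:6  d7:6  d8:0 — peak 7.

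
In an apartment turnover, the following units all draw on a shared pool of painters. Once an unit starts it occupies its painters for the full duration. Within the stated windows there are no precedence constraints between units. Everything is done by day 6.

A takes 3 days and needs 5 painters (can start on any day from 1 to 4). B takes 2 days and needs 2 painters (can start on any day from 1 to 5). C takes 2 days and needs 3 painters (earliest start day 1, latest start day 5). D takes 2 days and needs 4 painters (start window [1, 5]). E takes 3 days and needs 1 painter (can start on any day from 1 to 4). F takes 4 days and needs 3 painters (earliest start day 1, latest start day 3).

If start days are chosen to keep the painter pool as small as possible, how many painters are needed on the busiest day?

Early-start (A@1, B@1, C@1, D@1, E@1, F@1) gives peak 18: d1:18  d2:18  d3:9  d4:3  d5:0  d6:0.
Shift B→4, D→4, F→3.
Schedule A@1, B@4, C@1, D@4, E@1, F@3: d1:9  d2:9  d3:9  d4:9  d5:9  d6:3 — peak 9.

9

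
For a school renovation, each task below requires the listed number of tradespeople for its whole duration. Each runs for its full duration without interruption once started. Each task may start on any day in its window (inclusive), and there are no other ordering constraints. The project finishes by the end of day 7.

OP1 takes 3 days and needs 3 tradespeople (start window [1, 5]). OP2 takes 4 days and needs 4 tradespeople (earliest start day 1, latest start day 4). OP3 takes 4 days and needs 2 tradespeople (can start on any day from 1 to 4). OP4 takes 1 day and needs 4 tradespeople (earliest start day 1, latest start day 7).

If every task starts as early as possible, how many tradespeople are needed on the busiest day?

13

Early-start schedule: OP1@1, OP2@1, OP3@1, OP4@1.
Load per day: day 1: 13, day 2: 9, day 3: 9, day 4: 6, day 5: 0, day 6: 0, day 7: 0.
Peak is 13.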